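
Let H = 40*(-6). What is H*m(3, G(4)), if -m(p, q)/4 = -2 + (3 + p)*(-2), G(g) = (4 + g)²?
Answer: -13440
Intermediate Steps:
H = -240
m(p, q) = 32 + 8*p (m(p, q) = -4*(-2 + (3 + p)*(-2)) = -4*(-2 + (-6 - 2*p)) = -4*(-8 - 2*p) = 32 + 8*p)
H*m(3, G(4)) = -240*(32 + 8*3) = -240*(32 + 24) = -240*56 = -13440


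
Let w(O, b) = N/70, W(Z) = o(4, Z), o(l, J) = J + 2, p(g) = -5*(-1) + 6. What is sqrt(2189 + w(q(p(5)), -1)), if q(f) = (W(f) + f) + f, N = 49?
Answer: 3*sqrt(24330)/10 ≈ 46.794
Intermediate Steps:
p(g) = 11 (p(g) = 5 + 6 = 11)
o(l, J) = 2 + J
W(Z) = 2 + Z
q(f) = 2 + 3*f (q(f) = ((2 + f) + f) + f = (2 + 2*f) + f = 2 + 3*f)
w(O, b) = 7/10 (w(O, b) = 49/70 = 49*(1/70) = 7/10)
sqrt(2189 + w(q(p(5)), -1)) = sqrt(2189 + 7/10) = sqrt(21897/10) = 3*sqrt(24330)/10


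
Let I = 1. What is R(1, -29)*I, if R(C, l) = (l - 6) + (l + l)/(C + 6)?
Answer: -303/7 ≈ -43.286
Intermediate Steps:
R(C, l) = -6 + l + 2*l/(6 + C) (R(C, l) = (-6 + l) + (2*l)/(6 + C) = (-6 + l) + 2*l/(6 + C) = -6 + l + 2*l/(6 + C))
R(1, -29)*I = ((-36 - 6*1 + 8*(-29) + 1*(-29))/(6 + 1))*1 = ((-36 - 6 - 232 - 29)/7)*1 = ((⅐)*(-303))*1 = -303/7*1 = -303/7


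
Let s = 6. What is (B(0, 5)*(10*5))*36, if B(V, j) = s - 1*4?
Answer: 3600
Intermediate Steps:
B(V, j) = 2 (B(V, j) = 6 - 1*4 = 6 - 4 = 2)
(B(0, 5)*(10*5))*36 = (2*(10*5))*36 = (2*50)*36 = 100*36 = 3600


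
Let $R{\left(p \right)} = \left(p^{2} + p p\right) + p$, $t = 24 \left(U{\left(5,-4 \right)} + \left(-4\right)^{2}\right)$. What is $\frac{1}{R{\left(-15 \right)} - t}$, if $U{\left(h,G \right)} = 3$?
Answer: $- \frac{1}{21} \approx -0.047619$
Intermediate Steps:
$t = 456$ ($t = 24 \left(3 + \left(-4\right)^{2}\right) = 24 \left(3 + 16\right) = 24 \cdot 19 = 456$)
$R{\left(p \right)} = p + 2 p^{2}$ ($R{\left(p \right)} = \left(p^{2} + p^{2}\right) + p = 2 p^{2} + p = p + 2 p^{2}$)
$\frac{1}{R{\left(-15 \right)} - t} = \frac{1}{- 15 \left(1 + 2 \left(-15\right)\right) - 456} = \frac{1}{- 15 \left(1 - 30\right) - 456} = \frac{1}{\left(-15\right) \left(-29\right) - 456} = \frac{1}{435 - 456} = \frac{1}{-21} = - \frac{1}{21}$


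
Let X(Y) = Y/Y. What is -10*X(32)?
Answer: -10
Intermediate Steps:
X(Y) = 1
-10*X(32) = -10*1 = -10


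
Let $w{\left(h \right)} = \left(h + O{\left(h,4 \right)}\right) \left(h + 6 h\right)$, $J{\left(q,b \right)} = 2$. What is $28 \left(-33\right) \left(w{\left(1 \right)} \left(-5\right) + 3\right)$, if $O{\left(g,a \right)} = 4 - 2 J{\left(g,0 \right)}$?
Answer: $29568$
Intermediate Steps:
$O{\left(g,a \right)} = 0$ ($O{\left(g,a \right)} = 4 - 4 = 0$)
$w{\left(h \right)} = 7 h^{2}$ ($w{\left(h \right)} = \left(h + 0\right) \left(h + 6 h\right) = h 7 h = 7 h^{2}$)
$28 \left(-33\right) \left(w{\left(1 \right)} \left(-5\right) + 3\right) = 28 \left(-33\right) \left(7 \cdot 1^{2} \left(-5\right) + 3\right) = - 924 \left(7 \cdot 1 \left(-5\right) + 3\right) = - 924 \left(7 \left(-5\right) + 3\right) = - 924 \left(-35 + 3\right) = \left(-924\right) \left(-32\right) = 29568$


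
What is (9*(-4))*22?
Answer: -792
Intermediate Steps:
(9*(-4))*22 = -36*22 = -792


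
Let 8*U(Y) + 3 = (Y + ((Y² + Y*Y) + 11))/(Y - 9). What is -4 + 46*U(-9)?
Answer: -2651/36 ≈ -73.639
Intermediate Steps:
U(Y) = -3/8 + (11 + Y + 2*Y²)/(8*(-9 + Y)) (U(Y) = -3/8 + ((Y + ((Y² + Y*Y) + 11))/(Y - 9))/8 = -3/8 + ((Y + ((Y² + Y²) + 11))/(-9 + Y))/8 = -3/8 + ((Y + (2*Y² + 11))/(-9 + Y))/8 = -3/8 + ((Y + (11 + 2*Y²))/(-9 + Y))/8 = -3/8 + ((11 + Y + 2*Y²)/(-9 + Y))/8 = -3/8 + (11 + Y + 2*Y²)/(8*(-9 + Y)))
-4 + 46*U(-9) = -4 + 46*((19 + (-9)² - 1*(-9))/(4*(-9 - 9))) = -4 + 46*((¼)*(19 + 81 + 9)/(-18)) = -4 + 46*((¼)*(-1/18)*109) = -4 + 46*(-109/72) = -4 - 2507/36 = -2651/36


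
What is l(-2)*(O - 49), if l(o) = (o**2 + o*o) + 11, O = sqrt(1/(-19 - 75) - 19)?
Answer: -931 + 19*I*sqrt(167978)/94 ≈ -931.0 + 82.842*I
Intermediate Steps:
O = I*sqrt(167978)/94 (O = sqrt(1/(-94) - 19) = sqrt(-1/94 - 19) = sqrt(-1787/94) = I*sqrt(167978)/94 ≈ 4.3601*I)
l(o) = 11 + 2*o**2 (l(o) = (o**2 + o**2) + 11 = 2*o**2 + 11 = 11 + 2*o**2)
l(-2)*(O - 49) = (11 + 2*(-2)**2)*(I*sqrt(167978)/94 - 49) = (11 + 2*4)*(-49 + I*sqrt(167978)/94) = (11 + 8)*(-49 + I*sqrt(167978)/94) = 19*(-49 + I*sqrt(167978)/94) = -931 + 19*I*sqrt(167978)/94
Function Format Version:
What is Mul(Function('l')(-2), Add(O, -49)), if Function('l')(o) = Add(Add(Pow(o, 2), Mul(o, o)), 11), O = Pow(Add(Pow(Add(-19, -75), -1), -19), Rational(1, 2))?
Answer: Add(-931, Mul(Rational(19, 94), I, Pow(167978, Rational(1, 2)))) ≈ Add(-931.00, Mul(82.842, I))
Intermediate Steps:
O = Mul(Rational(1, 94), I, Pow(167978, Rational(1, 2))) (O = Pow(Add(Pow(-94, -1), -19), Rational(1, 2)) = Pow(Add(Rational(-1, 94), -19), Rational(1, 2)) = Pow(Rational(-1787, 94), Rational(1, 2)) = Mul(Rational(1, 94), I, Pow(167978, Rational(1, 2))) ≈ Mul(4.3601, I))
Function('l')(o) = Add(11, Mul(2, Pow(o, 2))) (Function('l')(o) = Add(Add(Pow(o, 2), Pow(o, 2)), 11) = Add(Mul(2, Pow(o, 2)), 11) = Add(11, Mul(2, Pow(o, 2))))
Mul(Function('l')(-2), Add(O, -49)) = Mul(Add(11, Mul(2, Pow(-2, 2))), Add(Mul(Rational(1, 94), I, Pow(167978, Rational(1, 2))), -49)) = Mul(Add(11, Mul(2, 4)), Add(-49, Mul(Rational(1, 94), I, Pow(167978, Rational(1, 2))))) = Mul(Add(11, 8), Add(-49, Mul(Rational(1, 94), I, Pow(167978, Rational(1, 2))))) = Mul(19, Add(-49, Mul(Rational(1, 94), I, Pow(167978, Rational(1, 2))))) = Add(-931, Mul(Rational(19, 94), I, Pow(167978, Rational(1, 2))))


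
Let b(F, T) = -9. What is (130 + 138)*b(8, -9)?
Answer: -2412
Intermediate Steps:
(130 + 138)*b(8, -9) = (130 + 138)*(-9) = 268*(-9) = -2412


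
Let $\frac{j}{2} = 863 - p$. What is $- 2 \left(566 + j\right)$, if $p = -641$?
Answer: $-7148$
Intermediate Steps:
$j = 3008$ ($j = 2 \left(863 - -641\right) = 2 \left(863 + 641\right) = 2 \cdot 1504 = 3008$)
$- 2 \left(566 + j\right) = - 2 \left(566 + 3008\right) = \left(-2\right) 3574 = -7148$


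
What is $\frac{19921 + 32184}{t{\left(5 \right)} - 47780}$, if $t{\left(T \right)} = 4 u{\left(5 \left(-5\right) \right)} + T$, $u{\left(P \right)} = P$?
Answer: $- \frac{10421}{9575} \approx -1.0884$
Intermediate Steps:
$t{\left(T \right)} = -100 + T$ ($t{\left(T \right)} = 4 \cdot 5 \left(-5\right) + T = 4 \left(-25\right) + T = -100 + T$)
$\frac{19921 + 32184}{t{\left(5 \right)} - 47780} = \frac{19921 + 32184}{\left(-100 + 5\right) - 47780} = \frac{52105}{-95 - 47780} = \frac{52105}{-47875} = 52105 \left(- \frac{1}{47875}\right) = - \frac{10421}{9575}$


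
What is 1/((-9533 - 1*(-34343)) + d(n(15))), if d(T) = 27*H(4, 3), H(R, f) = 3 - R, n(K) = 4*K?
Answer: 1/24783 ≈ 4.0350e-5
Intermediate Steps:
d(T) = -27 (d(T) = 27*(3 - 1*4) = 27*(3 - 4) = 27*(-1) = -27)
1/((-9533 - 1*(-34343)) + d(n(15))) = 1/((-9533 - 1*(-34343)) - 27) = 1/((-9533 + 34343) - 27) = 1/(24810 - 27) = 1/24783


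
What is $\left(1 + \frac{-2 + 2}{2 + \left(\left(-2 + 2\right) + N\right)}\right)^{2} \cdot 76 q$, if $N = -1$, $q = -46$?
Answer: $-3496$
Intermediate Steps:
$\left(1 + \frac{-2 + 2}{2 + \left(\left(-2 + 2\right) + N\right)}\right)^{2} \cdot 76 q = \left(1 + \frac{-2 + 2}{2 + \left(\left(-2 + 2\right) - 1\right)}\right)^{2} \cdot 76 \left(-46\right) = \left(1 + \frac{0}{2 + \left(0 - 1\right)}\right)^{2} \cdot 76 \left(-46\right) = \left(1 + \frac{0}{2 - 1}\right)^{2} \cdot 76 \left(-46\right) = \left(1 + \frac{0}{1}\right)^{2} \cdot 76 \left(-46\right) = \left(1 + 0 \cdot 1\right)^{2} \cdot 76 \left(-46\right) = \left(1 + 0\right)^{2} \cdot 76 \left(-46\right) = 1^{2} \cdot 76 \left(-46\right) = 1 \cdot 76 \left(-46\right) = 76 \left(-46\right) = -3496$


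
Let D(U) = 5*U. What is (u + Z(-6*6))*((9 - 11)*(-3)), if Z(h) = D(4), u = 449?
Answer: 2814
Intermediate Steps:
Z(h) = 20 (Z(h) = 5*4 = 20)
(u + Z(-6*6))*((9 - 11)*(-3)) = (449 + 20)*((9 - 11)*(-3)) = 469*(-2*(-3)) = 469*6 = 2814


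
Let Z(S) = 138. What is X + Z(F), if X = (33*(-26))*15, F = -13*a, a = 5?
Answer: -12732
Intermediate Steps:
F = -65 (F = -13*5 = -65)
X = -12870 (X = -858*15 = -12870)
X + Z(F) = -12870 + 138 = -12732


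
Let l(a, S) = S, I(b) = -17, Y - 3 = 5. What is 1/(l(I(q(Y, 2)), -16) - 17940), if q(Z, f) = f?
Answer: -1/17956 ≈ -5.5692e-5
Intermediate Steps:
Y = 8 (Y = 3 + 5 = 8)
1/(l(I(q(Y, 2)), -16) - 17940) = 1/(-16 - 17940) = 1/(-17956) = -1/17956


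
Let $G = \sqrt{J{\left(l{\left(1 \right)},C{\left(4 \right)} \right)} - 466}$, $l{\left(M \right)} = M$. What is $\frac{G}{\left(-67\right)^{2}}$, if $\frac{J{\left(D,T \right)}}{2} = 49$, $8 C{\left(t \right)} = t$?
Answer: $\frac{4 i \sqrt{23}}{4489} \approx 0.0042734 i$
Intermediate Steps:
$C{\left(t \right)} = \frac{t}{8}$
$J{\left(D,T \right)} = 98$ ($J{\left(D,T \right)} = 2 \cdot 49 = 98$)
$G = 4 i \sqrt{23}$ ($G = \sqrt{98 - 466} = \sqrt{-368} = 4 i \sqrt{23} \approx 19.183 i$)
$\frac{G}{\left(-67\right)^{2}} = \frac{4 i \sqrt{23}}{\left(-67\right)^{2}} = \frac{4 i \sqrt{23}}{4489}$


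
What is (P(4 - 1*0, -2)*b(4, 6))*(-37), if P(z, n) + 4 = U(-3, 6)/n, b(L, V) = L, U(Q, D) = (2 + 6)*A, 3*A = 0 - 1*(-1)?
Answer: 2368/3 ≈ 789.33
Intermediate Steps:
A = 1/3 (A = (0 - 1*(-1))/3 = (0 + 1)/3 = (1/3)*1 = 1/3 ≈ 0.33333)
U(Q, D) = 8/3 (U(Q, D) = (2 + 6)*(1/3) = 8*(1/3) = 8/3)
P(z, n) = -4 + 8/(3*n)
(P(4 - 1*0, -2)*b(4, 6))*(-37) = ((-4 + (8/3)/(-2))*4)*(-37) = ((-4 + (8/3)*(-1/2))*4)*(-37) = ((-4 - 4/3)*4)*(-37) = -16/3*4*(-37) = -64/3*(-37) = 2368/3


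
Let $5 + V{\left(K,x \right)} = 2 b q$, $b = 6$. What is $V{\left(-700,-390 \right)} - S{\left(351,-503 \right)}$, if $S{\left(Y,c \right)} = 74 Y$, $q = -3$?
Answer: $-26015$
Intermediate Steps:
$V{\left(K,x \right)} = -41$ ($V{\left(K,x \right)} = -5 + 2 \cdot 6 \left(-3\right) = -5 + 12 \left(-3\right) = -5 - 36 = -41$)
$V{\left(-700,-390 \right)} - S{\left(351,-503 \right)} = -41 - 74 \cdot 351 = -41 - 25974 = -26015$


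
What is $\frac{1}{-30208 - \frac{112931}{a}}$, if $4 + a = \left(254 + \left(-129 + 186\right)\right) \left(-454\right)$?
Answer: $- \frac{141198}{4265196253} \approx -3.3105 \cdot 10^{-5}$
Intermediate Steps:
$a = -141198$ ($a = -4 + \left(254 + \left(-129 + 186\right)\right) \left(-454\right) = -4 + \left(254 + 57\right) \left(-454\right) = -4 + 311 \left(-454\right) = -4 - 141194 = -141198$)
$\frac{1}{-30208 - \frac{112931}{a}} = \frac{1}{-30208 - \frac{112931}{-141198}} = \frac{1}{-30208 - - \frac{112931}{141198}} = \frac{1}{-30208 + \frac{112931}{141198}} = \frac{1}{- \frac{4265196253}{141198}} = - \frac{141198}{4265196253}$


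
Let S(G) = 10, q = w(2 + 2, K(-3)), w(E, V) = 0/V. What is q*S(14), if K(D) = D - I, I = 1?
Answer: 0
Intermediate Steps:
K(D) = -1 + D (K(D) = D - 1*1 = D - 1 = -1 + D)
w(E, V) = 0
q = 0
q*S(14) = 0*10 = 0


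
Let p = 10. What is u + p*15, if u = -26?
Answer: 124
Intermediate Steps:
u + p*15 = -26 + 10*15 = -26 + 150 = 124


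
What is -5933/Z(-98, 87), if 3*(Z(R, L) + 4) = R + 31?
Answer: 17799/79 ≈ 225.30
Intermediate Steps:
Z(R, L) = 19/3 + R/3 (Z(R, L) = -4 + (R + 31)/3 = -4 + (31 + R)/3 = -4 + (31/3 + R/3) = 19/3 + R/3)
-5933/Z(-98, 87) = -5933/(19/3 + (1/3)*(-98)) = -5933/(19/3 - 98/3) = -5933/(-79/3) = -5933*(-3/79) = 17799/79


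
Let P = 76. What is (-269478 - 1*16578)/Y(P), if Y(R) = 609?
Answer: -3288/7 ≈ -469.71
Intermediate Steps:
(-269478 - 1*16578)/Y(P) = (-269478 - 1*16578)/609 = (-269478 - 16578)*(1/609) = -286056*1/609 = -3288/7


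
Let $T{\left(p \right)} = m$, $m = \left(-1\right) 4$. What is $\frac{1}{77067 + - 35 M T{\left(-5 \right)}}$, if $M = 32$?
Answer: $\frac{1}{81547} \approx 1.2263 \cdot 10^{-5}$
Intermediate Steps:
$m = -4$
$T{\left(p \right)} = -4$
$\frac{1}{77067 + - 35 M T{\left(-5 \right)}} = \frac{1}{77067 + \left(-35\right) 32 \left(-4\right)} = \frac{1}{77067 - -4480} = \frac{1}{77067 + 4480} = \frac{1}{81547}$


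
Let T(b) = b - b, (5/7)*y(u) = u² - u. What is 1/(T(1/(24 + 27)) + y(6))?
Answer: 1/42 ≈ 0.023810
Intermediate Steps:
y(u) = -7*u/5 + 7*u²/5 (y(u) = 7*(u² - u)/5 = -7*u/5 + 7*u²/5)
T(b) = 0
1/(T(1/(24 + 27)) + y(6)) = 1/(0 + (7/5)*6*(-1 + 6)) = 1/(0 + (7/5)*6*5) = 1/(0 + 42) = 1/42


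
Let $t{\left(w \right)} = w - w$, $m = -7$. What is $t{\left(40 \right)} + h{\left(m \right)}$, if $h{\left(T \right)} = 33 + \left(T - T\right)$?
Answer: $33$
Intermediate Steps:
$t{\left(w \right)} = 0$
$h{\left(T \right)} = 33$ ($h{\left(T \right)} = 33 + 0 = 33$)
$t{\left(40 \right)} + h{\left(m \right)} = 0 + 33 = 33$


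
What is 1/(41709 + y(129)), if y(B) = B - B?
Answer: 1/41709 ≈ 2.3976e-5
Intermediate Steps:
y(B) = 0
1/(41709 + y(129)) = 1/(41709 + 0) = 1/41709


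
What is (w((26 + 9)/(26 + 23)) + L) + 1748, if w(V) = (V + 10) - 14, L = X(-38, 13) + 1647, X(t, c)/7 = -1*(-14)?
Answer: 24428/7 ≈ 3489.7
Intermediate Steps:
X(t, c) = 98 (X(t, c) = 7*(-1*(-14)) = 7*14 = 98)
L = 1745 (L = 98 + 1647 = 1745)
w(V) = -4 + V (w(V) = (10 + V) - 14 = -4 + V)
(w((26 + 9)/(26 + 23)) + L) + 1748 = ((-4 + (26 + 9)/(26 + 23)) + 1745) + 1748 = ((-4 + 35/49) + 1745) + 1748 = ((-4 + 35*(1/49)) + 1745) + 1748 = ((-4 + 5/7) + 1745) + 1748 = (-23/7 + 1745) + 1748 = 12192/7 + 1748 = 24428/7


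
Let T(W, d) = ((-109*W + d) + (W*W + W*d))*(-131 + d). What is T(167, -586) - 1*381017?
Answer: 63261337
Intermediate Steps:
T(W, d) = (-131 + d)*(d + W**2 - 109*W + W*d) (T(W, d) = ((d - 109*W) + (W**2 + W*d))*(-131 + d) = (d + W**2 - 109*W + W*d)*(-131 + d) = (-131 + d)*(d + W**2 - 109*W + W*d))
T(167, -586) - 1*381017 = ((-586)**2 - 131*(-586) - 131*167**2 + 14279*167 + 167*(-586)**2 - 586*167**2 - 240*167*(-586)) - 1*381017 = (343396 + 76766 - 131*27889 + 2384593 + 167*343396 - 586*27889 + 23486880) - 381017 = (343396 + 76766 - 3653459 + 2384593 + 57347132 - 16342954 + 23486880) - 381017 = 63642354 - 381017 = 63261337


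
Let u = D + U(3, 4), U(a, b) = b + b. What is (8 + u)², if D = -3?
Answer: 169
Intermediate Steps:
U(a, b) = 2*b
u = 5 (u = -3 + 2*4 = -3 + 8 = 5)
(8 + u)² = (8 + 5)² = 13² = 169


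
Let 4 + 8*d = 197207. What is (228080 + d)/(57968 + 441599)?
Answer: 2021843/3996536 ≈ 0.50590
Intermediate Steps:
d = 197203/8 (d = -½ + (⅛)*197207 = -½ + 197207/8 = 197203/8 ≈ 24650.)
(228080 + d)/(57968 + 441599) = (228080 + 197203/8)/(57968 + 441599) = (2021843/8)/499567 = (2021843/8)*(1/499567) = 2021843/3996536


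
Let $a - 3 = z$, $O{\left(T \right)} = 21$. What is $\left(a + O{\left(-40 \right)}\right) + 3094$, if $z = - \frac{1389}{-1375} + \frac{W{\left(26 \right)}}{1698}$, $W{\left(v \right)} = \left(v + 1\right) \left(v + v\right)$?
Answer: $\frac{1214006587}{389125} \approx 3119.8$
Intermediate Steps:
$W{\left(v \right)} = 2 v \left(1 + v\right)$ ($W{\left(v \right)} = \left(1 + v\right) 2 v = 2 v \left(1 + v\right)$)
$z = \frac{714837}{389125}$ ($z = - \frac{1389}{-1375} + \frac{2 \cdot 26 \left(1 + 26\right)}{1698} = \left(-1389\right) \left(- \frac{1}{1375}\right) + 2 \cdot 26 \cdot 27 \cdot \frac{1}{1698} = \frac{1389}{1375} + 1404 \cdot \frac{1}{1698} = \frac{1389}{1375} + \frac{234}{283} = \frac{714837}{389125} \approx 1.837$)
$a = \frac{1882212}{389125}$ ($a = 3 + \frac{714837}{389125} = \frac{1882212}{389125} \approx 4.837$)
$\left(a + O{\left(-40 \right)}\right) + 3094 = \left(\frac{1882212}{389125} + 21\right) + 3094 = \frac{10053837}{389125} + 3094 = \frac{1214006587}{389125}$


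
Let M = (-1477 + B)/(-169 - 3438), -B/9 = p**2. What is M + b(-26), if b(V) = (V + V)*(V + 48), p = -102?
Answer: -4031295/3607 ≈ -1117.6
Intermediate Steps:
B = -93636 (B = -9*(-102)**2 = -9*10404 = -93636)
M = 95113/3607 (M = (-1477 - 93636)/(-169 - 3438) = -95113/(-3607) = -95113*(-1/3607) = 95113/3607 ≈ 26.369)
b(V) = 2*V*(48 + V) (b(V) = (2*V)*(48 + V) = 2*V*(48 + V))
M + b(-26) = 95113/3607 + 2*(-26)*(48 - 26) = 95113/3607 + 2*(-26)*22 = 95113/3607 - 1144 = -4031295/3607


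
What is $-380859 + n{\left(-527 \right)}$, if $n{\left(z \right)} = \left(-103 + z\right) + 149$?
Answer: $-381340$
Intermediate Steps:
$n{\left(z \right)} = 46 + z$
$-380859 + n{\left(-527 \right)} = -380859 + \left(46 - 527\right) = -380859 - 481 = -381340$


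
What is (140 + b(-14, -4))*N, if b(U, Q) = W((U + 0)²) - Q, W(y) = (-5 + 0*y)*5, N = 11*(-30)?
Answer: -39270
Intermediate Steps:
N = -330
W(y) = -25 (W(y) = (-5 + 0)*5 = -5*5 = -25)
b(U, Q) = -25 - Q
(140 + b(-14, -4))*N = (140 + (-25 - 1*(-4)))*(-330) = (140 + (-25 + 4))*(-330) = (140 - 21)*(-330) = 119*(-330) = -39270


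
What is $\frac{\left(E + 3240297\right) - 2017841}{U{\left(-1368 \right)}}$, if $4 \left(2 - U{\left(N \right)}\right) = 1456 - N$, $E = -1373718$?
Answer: $\frac{75631}{352} \approx 214.86$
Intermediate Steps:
$U{\left(N \right)} = -362 + \frac{N}{4}$ ($U{\left(N \right)} = 2 - \frac{1456 - N}{4} = 2 + \left(-364 + \frac{N}{4}\right) = -362 + \frac{N}{4}$)
$\frac{\left(E + 3240297\right) - 2017841}{U{\left(-1368 \right)}} = \frac{\left(-1373718 + 3240297\right) - 2017841}{-362 + \frac{1}{4} \left(-1368\right)} = \frac{1866579 - 2017841}{-362 - 342} = - \frac{151262}{-704} = \left(-151262\right) \left(- \frac{1}{704}\right) = \frac{75631}{352}$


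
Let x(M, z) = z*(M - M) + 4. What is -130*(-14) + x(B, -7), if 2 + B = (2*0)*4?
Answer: 1824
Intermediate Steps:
B = -2 (B = -2 + (2*0)*4 = -2 + 0*4 = -2 + 0 = -2)
x(M, z) = 4 (x(M, z) = z*0 + 4 = 0 + 4 = 4)
-130*(-14) + x(B, -7) = -130*(-14) + 4 = 1820 + 4 = 1824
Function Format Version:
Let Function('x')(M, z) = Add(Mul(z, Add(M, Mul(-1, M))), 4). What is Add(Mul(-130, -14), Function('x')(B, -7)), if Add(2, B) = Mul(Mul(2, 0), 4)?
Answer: 1824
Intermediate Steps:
B = -2 (B = Add(-2, Mul(Mul(2, 0), 4)) = Add(-2, Mul(0, 4)) = Add(-2, 0) = -2)
Function('x')(M, z) = 4 (Function('x')(M, z) = Add(Mul(z, 0), 4) = Add(0, 4) = 4)
Add(Mul(-130, -14), Function('x')(B, -7)) = Add(Mul(-130, -14), 4) = Add(1820, 4) = 1824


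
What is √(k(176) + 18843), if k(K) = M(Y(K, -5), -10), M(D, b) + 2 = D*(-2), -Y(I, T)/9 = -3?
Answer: √18787 ≈ 137.07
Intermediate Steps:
Y(I, T) = 27 (Y(I, T) = -9*(-3) = 27)
M(D, b) = -2 - 2*D (M(D, b) = -2 + D*(-2) = -2 - 2*D)
k(K) = -56 (k(K) = -2 - 2*27 = -2 - 54 = -56)
√(k(176) + 18843) = √(-56 + 18843) = √18787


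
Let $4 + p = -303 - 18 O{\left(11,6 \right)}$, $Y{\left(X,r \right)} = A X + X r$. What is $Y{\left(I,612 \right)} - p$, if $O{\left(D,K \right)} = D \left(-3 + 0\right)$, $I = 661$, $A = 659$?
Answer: $839844$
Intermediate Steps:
$O{\left(D,K \right)} = - 3 D$ ($O{\left(D,K \right)} = D \left(-3\right) = - 3 D$)
$Y{\left(X,r \right)} = 659 X + X r$
$p = 287$ ($p = -4 - \left(303 + 18 \left(\left(-3\right) 11\right)\right) = -4 - -291 = -4 + \left(-303 + 594\right) = -4 + 291 = 287$)
$Y{\left(I,612 \right)} - p = 661 \left(659 + 612\right) - 287 = 661 \cdot 1271 - 287 = 840131 - 287 = 839844$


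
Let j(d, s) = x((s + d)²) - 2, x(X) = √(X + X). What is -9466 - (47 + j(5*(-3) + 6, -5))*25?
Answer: -10591 - 350*√2 ≈ -11086.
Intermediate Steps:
x(X) = √2*√X (x(X) = √(2*X) = √2*√X)
j(d, s) = -2 + √2*√((d + s)²) (j(d, s) = √2*√((s + d)²) - 2 = √2*√((d + s)²) - 2 = -2 + √2*√((d + s)²))
-9466 - (47 + j(5*(-3) + 6, -5))*25 = -9466 - (47 + (-2 + √2*√(((5*(-3) + 6) - 5)²)))*25 = -9466 - (47 + (-2 + √2*√(((-15 + 6) - 5)²)))*25 = -9466 - (47 + (-2 + √2*√((-9 - 5)²)))*25 = -9466 - (47 + (-2 + √2*√((-14)²)))*25 = -9466 - (47 + (-2 + √2*√196))*25 = -9466 - (47 + (-2 + √2*14))*25 = -9466 - (47 + (-2 + 14*√2))*25 = -9466 - (45 + 14*√2)*25 = -9466 - (1125 + 350*√2) = -9466 + (-1125 - 350*√2) = -10591 - 350*√2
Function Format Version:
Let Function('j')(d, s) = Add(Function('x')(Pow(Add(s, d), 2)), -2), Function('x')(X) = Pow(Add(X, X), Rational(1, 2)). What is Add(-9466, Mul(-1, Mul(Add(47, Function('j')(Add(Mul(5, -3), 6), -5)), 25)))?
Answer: Add(-10591, Mul(-350, Pow(2, Rational(1, 2)))) ≈ -11086.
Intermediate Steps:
Function('x')(X) = Mul(Pow(2, Rational(1, 2)), Pow(X, Rational(1, 2))) (Function('x')(X) = Pow(Mul(2, X), Rational(1, 2)) = Mul(Pow(2, Rational(1, 2)), Pow(X, Rational(1, 2))))
Function('j')(d, s) = Add(-2, Mul(Pow(2, Rational(1, 2)), Pow(Pow(Add(d, s), 2), Rational(1, 2)))) (Function('j')(d, s) = Add(Mul(Pow(2, Rational(1, 2)), Pow(Pow(Add(s, d), 2), Rational(1, 2))), -2) = Add(Mul(Pow(2, Rational(1, 2)), Pow(Pow(Add(d, s), 2), Rational(1, 2))), -2) = Add(-2, Mul(Pow(2, Rational(1, 2)), Pow(Pow(Add(d, s), 2), Rational(1, 2)))))
Add(-9466, Mul(-1, Mul(Add(47, Function('j')(Add(Mul(5, -3), 6), -5)), 25))) = Add(-9466, Mul(-1, Mul(Add(47, Add(-2, Mul(Pow(2, Rational(1, 2)), Pow(Pow(Add(Add(Mul(5, -3), 6), -5), 2), Rational(1, 2))))), 25))) = Add(-9466, Mul(-1, Mul(Add(47, Add(-2, Mul(Pow(2, Rational(1, 2)), Pow(Pow(Add(Add(-15, 6), -5), 2), Rational(1, 2))))), 25))) = Add(-9466, Mul(-1, Mul(Add(47, Add(-2, Mul(Pow(2, Rational(1, 2)), Pow(Pow(Add(-9, -5), 2), Rational(1, 2))))), 25))) = Add(-9466, Mul(-1, Mul(Add(47, Add(-2, Mul(Pow(2, Rational(1, 2)), Pow(Pow(-14, 2), Rational(1, 2))))), 25))) = Add(-9466, Mul(-1, Mul(Add(47, Add(-2, Mul(Pow(2, Rational(1, 2)), Pow(196, Rational(1, 2))))), 25))) = Add(-9466, Mul(-1, Mul(Add(47, Add(-2, Mul(Pow(2, Rational(1, 2)), 14))), 25))) = Add(-9466, Mul(-1, Mul(Add(47, Add(-2, Mul(14, Pow(2, Rational(1, 2))))), 25))) = Add(-9466, Mul(-1, Mul(Add(45, Mul(14, Pow(2, Rational(1, 2)))), 25))) = Add(-9466, Mul(-1, Add(1125, Mul(350, Pow(2, Rational(1, 2)))))) = Add(-9466, Add(-1125, Mul(-350, Pow(2, Rational(1, 2))))) = Add(-10591, Mul(-350, Pow(2, Rational(1, 2))))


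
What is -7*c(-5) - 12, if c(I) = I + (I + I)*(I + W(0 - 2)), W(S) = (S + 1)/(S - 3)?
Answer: -313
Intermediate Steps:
W(S) = (1 + S)/(-3 + S)
c(I) = I + 2*I*(⅕ + I) (c(I) = I + (I + I)*(I + (1 + (0 - 2))/(-3 + (0 - 2))) = I + (2*I)*(I + (1 - 2)/(-3 - 2)) = I + (2*I)*(I - 1/(-5)) = I + (2*I)*(I - ⅕*(-1)) = I + (2*I)*(I + ⅕) = I + (2*I)*(⅕ + I) = I + 2*I*(⅕ + I))
-7*c(-5) - 12 = -7*(-5)*(7 + 10*(-5))/5 - 12 = -7*(-5)*(7 - 50)/5 - 12 = -7*(-5)*(-43)/5 - 12 = -7*43 - 12 = -301 - 12 = -313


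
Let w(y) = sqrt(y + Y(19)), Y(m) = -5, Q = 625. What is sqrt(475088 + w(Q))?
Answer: sqrt(475088 + 2*sqrt(155)) ≈ 689.28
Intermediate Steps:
w(y) = sqrt(-5 + y) (w(y) = sqrt(y - 5) = sqrt(-5 + y))
sqrt(475088 + w(Q)) = sqrt(475088 + sqrt(-5 + 625)) = sqrt(475088 + sqrt(620)) = sqrt(475088 + 2*sqrt(155))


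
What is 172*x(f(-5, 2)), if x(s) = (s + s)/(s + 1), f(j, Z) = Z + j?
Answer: 516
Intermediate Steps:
x(s) = 2*s/(1 + s) (x(s) = (2*s)/(1 + s) = 2*s/(1 + s))
172*x(f(-5, 2)) = 172*(2*(2 - 5)/(1 + (2 - 5))) = 172*(2*(-3)/(1 - 3)) = 172*(2*(-3)/(-2)) = 172*(2*(-3)*(-½)) = 172*3 = 516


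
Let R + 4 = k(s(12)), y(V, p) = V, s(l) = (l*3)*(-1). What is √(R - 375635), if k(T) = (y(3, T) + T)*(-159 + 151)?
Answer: 5*I*√15015 ≈ 612.68*I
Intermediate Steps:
s(l) = -3*l (s(l) = (3*l)*(-1) = -3*l)
k(T) = -24 - 8*T (k(T) = (3 + T)*(-159 + 151) = (3 + T)*(-8) = -24 - 8*T)
R = 260 (R = -4 + (-24 - (-24)*12) = -4 + (-24 - 8*(-36)) = -4 + (-24 + 288) = -4 + 264 = 260)
√(R - 375635) = √(260 - 375635) = √(-375375) = 5*I*√15015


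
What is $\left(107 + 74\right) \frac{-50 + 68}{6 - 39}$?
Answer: $- \frac{1086}{11} \approx -98.727$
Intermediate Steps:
$\left(107 + 74\right) \frac{-50 + 68}{6 - 39} = 181 \frac{18}{-33} = 181 \cdot 18 \left(- \frac{1}{33}\right) = 181 \left(- \frac{6}{11}\right) = - \frac{1086}{11}$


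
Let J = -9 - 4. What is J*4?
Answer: -52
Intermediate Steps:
J = -13
J*4 = -13*4 = -52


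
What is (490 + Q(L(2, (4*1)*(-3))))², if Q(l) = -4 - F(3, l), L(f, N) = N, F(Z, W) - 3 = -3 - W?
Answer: 224676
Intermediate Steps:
F(Z, W) = -W (F(Z, W) = 3 + (-3 - W) = -W)
Q(l) = -4 + l (Q(l) = -4 - (-1)*l = -4 + l)
(490 + Q(L(2, (4*1)*(-3))))² = (490 + (-4 + (4*1)*(-3)))² = (490 + (-4 + 4*(-3)))² = (490 + (-4 - 12))² = (490 - 16)² = 474² = 224676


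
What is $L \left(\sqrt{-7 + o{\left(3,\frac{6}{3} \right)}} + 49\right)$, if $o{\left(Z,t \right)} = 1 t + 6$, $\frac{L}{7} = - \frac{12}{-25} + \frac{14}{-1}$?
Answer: $-4732$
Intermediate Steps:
$L = - \frac{2366}{25}$ ($L = 7 \left(- \frac{12}{-25} + \frac{14}{-1}\right) = 7 \left(\left(-12\right) \left(- \frac{1}{25}\right) + 14 \left(-1\right)\right) = 7 \left(\frac{12}{25} - 14\right) = 7 \left(- \frac{338}{25}\right) = - \frac{2366}{25} \approx -94.64$)
$o{\left(Z,t \right)} = 6 + t$ ($o{\left(Z,t \right)} = t + 6 = 6 + t$)
$L \left(\sqrt{-7 + o{\left(3,\frac{6}{3} \right)}} + 49\right) = - \frac{2366 \left(\sqrt{-7 + \left(6 + \frac{6}{3}\right)} + 49\right)}{25} = - \frac{2366 \left(\sqrt{-7 + \left(6 + 6 \cdot \frac{1}{3}\right)} + 49\right)}{25} = - \frac{2366 \left(\sqrt{-7 + \left(6 + 2\right)} + 49\right)}{25} = - \frac{2366 \left(\sqrt{-7 + 8} + 49\right)}{25} = - \frac{2366 \left(\sqrt{1} + 49\right)}{25} = - \frac{2366 \left(1 + 49\right)}{25} = \left(- \frac{2366}{25}\right) 50 = -4732$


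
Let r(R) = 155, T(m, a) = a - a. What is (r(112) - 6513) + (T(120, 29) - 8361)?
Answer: -14719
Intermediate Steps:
T(m, a) = 0
(r(112) - 6513) + (T(120, 29) - 8361) = (155 - 6513) + (0 - 8361) = -6358 - 8361 = -14719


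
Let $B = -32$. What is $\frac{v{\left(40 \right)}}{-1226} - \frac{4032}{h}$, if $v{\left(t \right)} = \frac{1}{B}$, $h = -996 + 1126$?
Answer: $- \frac{79091647}{2550080} \approx -31.015$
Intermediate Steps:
$h = 130$
$v{\left(t \right)} = - \frac{1}{32}$ ($v{\left(t \right)} = \frac{1}{-32} = - \frac{1}{32}$)
$\frac{v{\left(40 \right)}}{-1226} - \frac{4032}{h} = - \frac{1}{32 \left(-1226\right)} - \frac{4032}{130} = \left(- \frac{1}{32}\right) \left(- \frac{1}{1226}\right) - \frac{2016}{65} = \frac{1}{39232} - \frac{2016}{65} = - \frac{79091647}{2550080}$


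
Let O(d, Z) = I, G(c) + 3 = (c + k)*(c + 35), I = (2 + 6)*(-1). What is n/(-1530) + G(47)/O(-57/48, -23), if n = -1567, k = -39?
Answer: -493277/6120 ≈ -80.601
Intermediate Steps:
I = -8 (I = 8*(-1) = -8)
G(c) = -3 + (-39 + c)*(35 + c) (G(c) = -3 + (c - 39)*(c + 35) = -3 + (-39 + c)*(35 + c))
O(d, Z) = -8
n/(-1530) + G(47)/O(-57/48, -23) = -1567/(-1530) + (-1368 + 47**2 - 4*47)/(-8) = -1567*(-1/1530) + (-1368 + 2209 - 188)*(-1/8) = 1567/1530 + 653*(-1/8) = 1567/1530 - 653/8 = -493277/6120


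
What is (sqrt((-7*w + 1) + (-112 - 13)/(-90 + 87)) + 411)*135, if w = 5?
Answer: 55485 + 45*sqrt(69) ≈ 55859.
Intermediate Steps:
(sqrt((-7*w + 1) + (-112 - 13)/(-90 + 87)) + 411)*135 = (sqrt((-7*5 + 1) + (-112 - 13)/(-90 + 87)) + 411)*135 = (sqrt((-35 + 1) - 125/(-3)) + 411)*135 = (sqrt(-34 - 125*(-1/3)) + 411)*135 = (sqrt(-34 + 125/3) + 411)*135 = (sqrt(23/3) + 411)*135 = (sqrt(69)/3 + 411)*135 = (411 + sqrt(69)/3)*135 = 55485 + 45*sqrt(69)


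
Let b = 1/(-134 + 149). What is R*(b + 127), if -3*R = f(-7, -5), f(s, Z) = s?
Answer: 13342/45 ≈ 296.49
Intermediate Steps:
R = 7/3 (R = -1/3*(-7) = 7/3 ≈ 2.3333)
b = 1/15 ≈ 0.066667
R*(b + 127) = 7*(1/15 + 127)/3 = (7/3)*(1906/15) = 13342/45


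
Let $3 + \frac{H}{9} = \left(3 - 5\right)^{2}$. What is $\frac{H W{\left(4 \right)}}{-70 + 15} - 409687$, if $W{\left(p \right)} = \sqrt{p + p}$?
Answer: $-409687 - \frac{18 \sqrt{2}}{55} \approx -4.0969 \cdot 10^{5}$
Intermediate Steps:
$W{\left(p \right)} = \sqrt{2} \sqrt{p}$ ($W{\left(p \right)} = \sqrt{2 p} = \sqrt{2} \sqrt{p}$)
$H = 9$ ($H = -27 + 9 \left(3 - 5\right)^{2} = -27 + 9 \left(-2\right)^{2} = -27 + 9 \cdot 4 = -27 + 36 = 9$)
$\frac{H W{\left(4 \right)}}{-70 + 15} - 409687 = \frac{9 \sqrt{2} \sqrt{4}}{-70 + 15} - 409687 = \frac{9 \sqrt{2} \cdot 2}{-55} - 409687 = 9 \cdot 2 \sqrt{2} \left(- \frac{1}{55}\right) - 409687 = 18 \sqrt{2} \left(- \frac{1}{55}\right) - 409687 = - \frac{18 \sqrt{2}}{55} - 409687 = -409687 - \frac{18 \sqrt{2}}{55}$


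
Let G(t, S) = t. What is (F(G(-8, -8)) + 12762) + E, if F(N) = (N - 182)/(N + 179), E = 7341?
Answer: 180917/9 ≈ 20102.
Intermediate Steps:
F(N) = (-182 + N)/(179 + N)
(F(G(-8, -8)) + 12762) + E = ((-182 - 8)/(179 - 8) + 12762) + 7341 = (-190/171 + 12762) + 7341 = ((1/171)*(-190) + 12762) + 7341 = (-10/9 + 12762) + 7341 = 114848/9 + 7341 = 180917/9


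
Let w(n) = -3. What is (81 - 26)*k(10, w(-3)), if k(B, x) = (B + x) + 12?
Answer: 1045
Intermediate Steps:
k(B, x) = 12 + B + x
(81 - 26)*k(10, w(-3)) = (81 - 26)*(12 + 10 - 3) = 55*19 = 1045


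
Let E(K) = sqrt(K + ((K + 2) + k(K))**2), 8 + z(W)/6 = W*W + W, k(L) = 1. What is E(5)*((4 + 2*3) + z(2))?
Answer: -2*sqrt(69) ≈ -16.613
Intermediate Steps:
z(W) = -48 + 6*W + 6*W**2 (z(W) = -48 + 6*(W*W + W) = -48 + 6*(W**2 + W) = -48 + 6*(W + W**2) = -48 + (6*W + 6*W**2) = -48 + 6*W + 6*W**2)
E(K) = sqrt(K + (3 + K)**2) (E(K) = sqrt(K + ((K + 2) + 1)**2) = sqrt(K + ((2 + K) + 1)**2) = sqrt(K + (3 + K)**2))
E(5)*((4 + 2*3) + z(2)) = sqrt(5 + (3 + 5)**2)*((4 + 2*3) + (-48 + 6*2 + 6*2**2)) = sqrt(5 + 8**2)*((4 + 6) + (-48 + 12 + 6*4)) = sqrt(5 + 64)*(10 + (-48 + 12 + 24)) = sqrt(69)*(10 - 12) = sqrt(69)*(-2) = -2*sqrt(69)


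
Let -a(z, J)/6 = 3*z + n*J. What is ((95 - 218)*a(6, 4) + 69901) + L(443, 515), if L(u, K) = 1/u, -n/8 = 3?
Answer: 5465292/443 ≈ 12337.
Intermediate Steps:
n = -24 (n = -8*3 = -24)
a(z, J) = -18*z + 144*J (a(z, J) = -6*(3*z - 24*J) = -6*(-24*J + 3*z) = -18*z + 144*J)
((95 - 218)*a(6, 4) + 69901) + L(443, 515) = ((95 - 218)*(-18*6 + 144*4) + 69901) + 1/443 = (-123*(-108 + 576) + 69901) + 1/443 = (-123*468 + 69901) + 1/443 = (-57564 + 69901) + 1/443 = 12337 + 1/443 = 5465292/443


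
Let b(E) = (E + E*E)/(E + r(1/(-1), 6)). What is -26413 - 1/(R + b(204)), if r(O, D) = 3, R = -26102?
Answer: -47202619405/1787098 ≈ -26413.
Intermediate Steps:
b(E) = (E + E²)/(3 + E) (b(E) = (E + E*E)/(E + 3) = (E + E²)/(3 + E))
-26413 - 1/(R + b(204)) = -26413 - 1/(-26102 + 204*(1 + 204)/(3 + 204)) = -26413 - 1/(-26102 + 204*205/207) = -26413 - 1/(-26102 + 204*(1/207)*205) = -26413 - 1/(-26102 + 13940/69) = -26413 - 1/(-1787098/69) = -26413 - 1*(-69/1787098) = -26413 + 69/1787098 = -47202619405/1787098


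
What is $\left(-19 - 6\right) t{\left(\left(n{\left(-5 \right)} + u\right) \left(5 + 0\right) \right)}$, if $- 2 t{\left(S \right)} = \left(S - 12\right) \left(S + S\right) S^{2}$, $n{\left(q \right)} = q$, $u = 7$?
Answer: $-50000$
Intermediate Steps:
$t{\left(S \right)} = - S^{3} \left(-12 + S\right)$ ($t{\left(S \right)} = - \frac{\left(S - 12\right) \left(S + S\right) S^{2}}{2} = - \frac{\left(-12 + S\right) 2 S S^{2}}{2} = - \frac{2 S \left(-12 + S\right) S^{2}}{2} = - \frac{2 S^{3} \left(-12 + S\right)}{2} = - S^{3} \left(-12 + S\right)$)
$\left(-19 - 6\right) t{\left(\left(n{\left(-5 \right)} + u\right) \left(5 + 0\right) \right)} = \left(-19 - 6\right) \left(\left(-5 + 7\right) \left(5 + 0\right)\right)^{3} \left(12 - \left(-5 + 7\right) \left(5 + 0\right)\right) = - 25 \left(2 \cdot 5\right)^{3} \left(12 - 2 \cdot 5\right) = - 25 \cdot 10^{3} \left(12 - 10\right) = - 25 \cdot 1000 \left(12 - 10\right) = - 25 \cdot 1000 \cdot 2 = \left(-25\right) 2000 = -50000$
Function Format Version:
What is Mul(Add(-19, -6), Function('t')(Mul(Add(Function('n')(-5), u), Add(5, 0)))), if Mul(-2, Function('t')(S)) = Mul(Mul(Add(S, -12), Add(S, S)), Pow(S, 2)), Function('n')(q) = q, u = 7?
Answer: -50000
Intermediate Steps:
Function('t')(S) = Mul(-1, Pow(S, 3), Add(-12, S)) (Function('t')(S) = Mul(Rational(-1, 2), Mul(Mul(Add(S, -12), Add(S, S)), Pow(S, 2))) = Mul(Rational(-1, 2), Mul(Mul(Add(-12, S), Mul(2, S)), Pow(S, 2))) = Mul(Rational(-1, 2), Mul(Mul(2, S, Add(-12, S)), Pow(S, 2))) = Mul(Rational(-1, 2), Mul(2, Pow(S, 3), Add(-12, S))) = Mul(-1, Pow(S, 3), Add(-12, S)))
Mul(Add(-19, -6), Function('t')(Mul(Add(Function('n')(-5), u), Add(5, 0)))) = Mul(Add(-19, -6), Mul(Pow(Mul(Add(-5, 7), Add(5, 0)), 3), Add(12, Mul(-1, Mul(Add(-5, 7), Add(5, 0)))))) = Mul(-25, Mul(Pow(Mul(2, 5), 3), Add(12, Mul(-1, Mul(2, 5))))) = Mul(-25, Mul(Pow(10, 3), Add(12, Mul(-1, 10)))) = Mul(-25, Mul(1000, Add(12, -10))) = Mul(-25, Mul(1000, 2)) = Mul(-25, 2000) = -50000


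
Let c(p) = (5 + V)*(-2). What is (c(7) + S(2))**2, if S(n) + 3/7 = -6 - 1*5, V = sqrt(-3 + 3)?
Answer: 22500/49 ≈ 459.18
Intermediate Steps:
V = 0 (V = sqrt(0) = 0)
S(n) = -80/7 (S(n) = -3/7 + (-6 - 1*5) = -3/7 + (-6 - 5) = -3/7 - 11 = -80/7)
c(p) = -10 (c(p) = (5 + 0)*(-2) = 5*(-2) = -10)
(c(7) + S(2))**2 = (-10 - 80/7)**2 = (-150/7)**2 = 22500/49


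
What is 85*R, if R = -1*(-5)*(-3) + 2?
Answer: -1105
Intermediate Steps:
R = -13 (R = 5*(-3) + 2 = -15 + 2 = -13)
85*R = 85*(-13) = -1105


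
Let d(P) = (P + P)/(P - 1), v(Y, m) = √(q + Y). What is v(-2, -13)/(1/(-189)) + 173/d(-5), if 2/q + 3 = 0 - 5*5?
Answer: 519/5 - 27*I*√406/2 ≈ 103.8 - 272.02*I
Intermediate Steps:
q = -1/14 (q = 2/(-3 + (0 - 5*5)) = 2/(-3 + (0 - 25)) = 2/(-3 - 25) = 2/(-28) = 2*(-1/28) = -1/14 ≈ -0.071429)
v(Y, m) = √(-1/14 + Y)
d(P) = 2*P/(-1 + P) (d(P) = (2*P)/(-1 + P) = 2*P/(-1 + P))
v(-2, -13)/(1/(-189)) + 173/d(-5) = (√(-14 + 196*(-2))/14)/(1/(-189)) + 173/((2*(-5)/(-1 - 5))) = (√(-14 - 392)/14)/(-1/189) + 173/((2*(-5)/(-6))) = (√(-406)/14)*(-189) + 173/((2*(-5)*(-⅙))) = ((I*√406)/14)*(-189) + 173/(5/3) = (I*√406/14)*(-189) + 173*(⅗) = -27*I*√406/2 + 519/5 = 519/5 - 27*I*√406/2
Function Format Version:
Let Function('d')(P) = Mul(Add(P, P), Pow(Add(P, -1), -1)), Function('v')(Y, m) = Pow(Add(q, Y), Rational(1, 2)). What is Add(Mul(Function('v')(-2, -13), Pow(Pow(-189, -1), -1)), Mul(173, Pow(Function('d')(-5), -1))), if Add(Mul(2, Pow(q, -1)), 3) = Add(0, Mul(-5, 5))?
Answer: Add(Rational(519, 5), Mul(Rational(-27, 2), I, Pow(406, Rational(1, 2)))) ≈ Add(103.80, Mul(-272.02, I))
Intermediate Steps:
q = Rational(-1, 14) (q = Mul(2, Pow(Add(-3, Add(0, Mul(-5, 5))), -1)) = Mul(2, Pow(Add(-3, Add(0, -25)), -1)) = Mul(2, Pow(Add(-3, -25), -1)) = Mul(2, Pow(-28, -1)) = Mul(2, Rational(-1, 28)) = Rational(-1, 14) ≈ -0.071429)
Function('v')(Y, m) = Pow(Add(Rational(-1, 14), Y), Rational(1, 2))
Function('d')(P) = Mul(2, P, Pow(Add(-1, P), -1)) (Function('d')(P) = Mul(Mul(2, P), Pow(Add(-1, P), -1)) = Mul(2, P, Pow(Add(-1, P), -1)))
Add(Mul(Function('v')(-2, -13), Pow(Pow(-189, -1), -1)), Mul(173, Pow(Function('d')(-5), -1))) = Add(Mul(Mul(Rational(1, 14), Pow(Add(-14, Mul(196, -2)), Rational(1, 2))), Pow(Pow(-189, -1), -1)), Mul(173, Pow(Mul(2, -5, Pow(Add(-1, -5), -1)), -1))) = Add(Mul(Mul(Rational(1, 14), Pow(Add(-14, -392), Rational(1, 2))), Pow(Rational(-1, 189), -1)), Mul(173, Pow(Mul(2, -5, Pow(-6, -1)), -1))) = Add(Mul(Mul(Rational(1, 14), Pow(-406, Rational(1, 2))), -189), Mul(173, Pow(Mul(2, -5, Rational(-1, 6)), -1))) = Add(Mul(Mul(Rational(1, 14), Mul(I, Pow(406, Rational(1, 2)))), -189), Mul(173, Pow(Rational(5, 3), -1))) = Add(Mul(Mul(Rational(1, 14), I, Pow(406, Rational(1, 2))), -189), Mul(173, Rational(3, 5))) = Add(Mul(Rational(-27, 2), I, Pow(406, Rational(1, 2))), Rational(519, 5)) = Add(Rational(519, 5), Mul(Rational(-27, 2), I, Pow(406, Rational(1, 2))))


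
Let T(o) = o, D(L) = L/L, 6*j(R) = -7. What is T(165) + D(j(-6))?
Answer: 166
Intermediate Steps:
j(R) = -7/6 (j(R) = (⅙)*(-7) = -7/6)
D(L) = 1
T(165) + D(j(-6)) = 165 + 1 = 166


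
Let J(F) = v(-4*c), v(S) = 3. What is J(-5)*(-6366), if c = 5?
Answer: -19098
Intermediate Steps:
J(F) = 3
J(-5)*(-6366) = 3*(-6366) = -19098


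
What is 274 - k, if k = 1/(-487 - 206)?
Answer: 189883/693 ≈ 274.00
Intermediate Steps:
k = -1/693 (k = 1/(-693) = -1/693 ≈ -0.0014430)
274 - k = 274 - 1*(-1/693) = 274 + 1/693 = 189883/693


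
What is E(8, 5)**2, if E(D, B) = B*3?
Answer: 225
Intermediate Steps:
E(D, B) = 3*B
E(8, 5)**2 = (3*5)**2 = 15**2 = 225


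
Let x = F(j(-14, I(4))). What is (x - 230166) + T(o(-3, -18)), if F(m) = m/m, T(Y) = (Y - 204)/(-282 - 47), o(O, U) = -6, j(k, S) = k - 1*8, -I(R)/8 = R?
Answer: -10817725/47 ≈ -2.3016e+5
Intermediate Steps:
I(R) = -8*R
j(k, S) = -8 + k (j(k, S) = k - 8 = -8 + k)
T(Y) = 204/329 - Y/329 (T(Y) = (-204 + Y)/(-329) = (-204 + Y)*(-1/329) = 204/329 - Y/329)
F(m) = 1
x = 1
(x - 230166) + T(o(-3, -18)) = (1 - 230166) + (204/329 - 1/329*(-6)) = -230165 + (204/329 + 6/329) = -230165 + 30/47 = -10817725/47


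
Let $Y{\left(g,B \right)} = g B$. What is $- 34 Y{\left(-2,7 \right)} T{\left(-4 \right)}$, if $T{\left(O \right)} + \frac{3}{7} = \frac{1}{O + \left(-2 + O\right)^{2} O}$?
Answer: $- \frac{7667}{37} \approx -207.22$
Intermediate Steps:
$Y{\left(g,B \right)} = B g$
$T{\left(O \right)} = - \frac{3}{7} + \frac{1}{O + O \left(-2 + O\right)^{2}}$ ($T{\left(O \right)} = - \frac{3}{7} + \frac{1}{O + \left(-2 + O\right)^{2} O} = - \frac{3}{7} + \frac{1}{O + O \left(-2 + O\right)^{2}}$)
$- 34 Y{\left(-2,7 \right)} T{\left(-4 \right)} = - 34 \cdot 7 \left(-2\right) \frac{7 - -12 - - 12 \left(-2 - 4\right)^{2}}{7 \left(-4\right) \left(1 + \left(-2 - 4\right)^{2}\right)} = \left(-34\right) \left(-14\right) \frac{1}{7} \left(- \frac{1}{4}\right) \frac{1}{1 + \left(-6\right)^{2}} \left(7 + 12 - - 12 \left(-6\right)^{2}\right) = 476 \cdot \frac{1}{7} \left(- \frac{1}{4}\right) \frac{1}{1 + 36} \left(7 + 12 - \left(-12\right) 36\right) = 476 \cdot \frac{1}{7} \left(- \frac{1}{4}\right) \frac{1}{37} \left(7 + 12 + 432\right) = 476 \cdot \frac{1}{7} \left(- \frac{1}{4}\right) \frac{1}{37} \cdot 451 = 476 \left(- \frac{451}{1036}\right) = - \frac{7667}{37}$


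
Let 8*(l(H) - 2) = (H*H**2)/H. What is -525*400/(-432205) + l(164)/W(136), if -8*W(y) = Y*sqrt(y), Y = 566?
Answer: 42000/86441 - 3364*sqrt(34)/4811 ≈ -3.5913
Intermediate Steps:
W(y) = -283*sqrt(y)/4
l(H) = 2 + H**2/8 (l(H) = 2 + ((H*H**2)/H)/8 = 2 + (H**3/H)/8 = 2 + H**2/8)
-525*400/(-432205) + l(164)/W(136) = -525*400/(-432205) + (2 + (1/8)*164**2)/((-283*sqrt(34)/2)) = -210000*(-1/432205) + (2 + (1/8)*26896)/((-283*sqrt(34)/2)) = 42000/86441 + (2 + 3362)/((-283*sqrt(34)/2)) = 42000/86441 + 3364*(-sqrt(34)/4811) = 42000/86441 - 3364*sqrt(34)/4811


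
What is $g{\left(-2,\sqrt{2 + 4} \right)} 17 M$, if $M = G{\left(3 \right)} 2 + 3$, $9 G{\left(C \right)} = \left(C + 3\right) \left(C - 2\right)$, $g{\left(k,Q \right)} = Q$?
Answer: $\frac{221 \sqrt{6}}{3} \approx 180.45$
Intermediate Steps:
$G{\left(C \right)} = \frac{\left(-2 + C\right) \left(3 + C\right)}{9}$ ($G{\left(C \right)} = \frac{\left(C + 3\right) \left(C - 2\right)}{9} = \frac{\left(3 + C\right) \left(-2 + C\right)}{9} = \frac{\left(-2 + C\right) \left(3 + C\right)}{9}$)
$M = \frac{13}{3}$ ($M = \left(- \frac{2}{3} + \frac{1}{9} \cdot 3 + \frac{3^{2}}{9}\right) 2 + 3 = \left(- \frac{2}{3} + \frac{1}{3} + \frac{1}{9} \cdot 9\right) 2 + 3 = \left(- \frac{2}{3} + \frac{1}{3} + 1\right) 2 + 3 = \frac{2}{3} \cdot 2 + 3 = \frac{4}{3} + 3 = \frac{13}{3} \approx 4.3333$)
$g{\left(-2,\sqrt{2 + 4} \right)} 17 M = \sqrt{2 + 4} \cdot 17 \cdot \frac{13}{3} = \sqrt{6} \cdot 17 \cdot \frac{13}{3} = 17 \sqrt{6} \cdot \frac{13}{3} = \frac{221 \sqrt{6}}{3}$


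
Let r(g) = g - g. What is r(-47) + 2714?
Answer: 2714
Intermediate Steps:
r(g) = 0
r(-47) + 2714 = 0 + 2714 = 2714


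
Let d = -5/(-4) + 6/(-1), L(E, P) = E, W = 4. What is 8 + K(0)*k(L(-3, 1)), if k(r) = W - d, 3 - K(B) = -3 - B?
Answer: 121/2 ≈ 60.500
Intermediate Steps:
K(B) = 6 + B (K(B) = 3 - (-3 - B) = 3 + (3 + B) = 6 + B)
d = -19/4 (d = -5*(-1/4) + 6*(-1) = 5/4 - 6 = -19/4 ≈ -4.7500)
k(r) = 35/4 (k(r) = 4 - 1*(-19/4) = 4 + 19/4 = 35/4)
8 + K(0)*k(L(-3, 1)) = 8 + (6 + 0)*(35/4) = 8 + 6*(35/4) = 8 + 105/2 = 121/2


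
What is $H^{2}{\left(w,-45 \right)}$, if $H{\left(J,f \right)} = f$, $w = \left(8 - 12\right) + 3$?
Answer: $2025$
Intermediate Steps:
$w = -1$ ($w = -4 + 3 = -1$)
$H^{2}{\left(w,-45 \right)} = \left(-45\right)^{2} = 2025$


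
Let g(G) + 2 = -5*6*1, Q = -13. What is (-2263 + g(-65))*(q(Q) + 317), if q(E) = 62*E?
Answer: 1122255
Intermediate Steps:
g(G) = -32 (g(G) = -2 - 5*6*1 = -2 - 30*1 = -2 - 30 = -32)
(-2263 + g(-65))*(q(Q) + 317) = (-2263 - 32)*(62*(-13) + 317) = -2295*(-806 + 317) = -2295*(-489) = 1122255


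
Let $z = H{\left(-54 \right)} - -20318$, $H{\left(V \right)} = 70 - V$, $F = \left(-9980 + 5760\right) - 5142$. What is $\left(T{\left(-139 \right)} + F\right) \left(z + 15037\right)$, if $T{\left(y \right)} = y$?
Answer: $-337085979$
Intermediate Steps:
$F = -9362$ ($F = -4220 - 5142 = -9362$)
$z = 20442$ ($z = \left(70 - -54\right) - -20318 = \left(70 + 54\right) + 20318 = 124 + 20318 = 20442$)
$\left(T{\left(-139 \right)} + F\right) \left(z + 15037\right) = \left(-139 - 9362\right) \left(20442 + 15037\right) = \left(-9501\right) 35479 = -337085979$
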